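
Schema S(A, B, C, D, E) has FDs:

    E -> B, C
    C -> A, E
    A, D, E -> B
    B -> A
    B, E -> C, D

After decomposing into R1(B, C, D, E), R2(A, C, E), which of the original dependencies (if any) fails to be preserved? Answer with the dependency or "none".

Check B → A: no single fragment contains all of {A, B}, and the restricted closure of {B} across the fragments never reaches {A}.
E → B, C is preserved.
C → A, E is preserved.
A, D, E → B is preserved.
B, E → C, D is preserved.

B -> A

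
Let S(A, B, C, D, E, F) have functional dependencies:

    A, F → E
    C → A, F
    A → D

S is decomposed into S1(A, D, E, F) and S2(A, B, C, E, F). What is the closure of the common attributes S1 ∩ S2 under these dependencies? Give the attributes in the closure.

A, D, E, F

S1 ∩ S2 = {A, E, F}.
A → D applies, adding D
Closure: {A, D, E, F}.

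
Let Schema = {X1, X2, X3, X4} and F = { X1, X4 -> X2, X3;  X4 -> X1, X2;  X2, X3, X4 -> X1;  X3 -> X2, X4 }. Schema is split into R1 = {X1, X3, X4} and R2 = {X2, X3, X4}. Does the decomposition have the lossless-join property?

Common attributes: R1 ∩ R2 = {X3, X4}.
Closure of {X3, X4}: X4 → X1, X2 applies, adding X1, X2. So (X3, X4)⁺ = {X1, X2, X3, X4}.
This closure contains every attribute of R1, so R1 ∩ R2 → R1. The join is lossless.

Yes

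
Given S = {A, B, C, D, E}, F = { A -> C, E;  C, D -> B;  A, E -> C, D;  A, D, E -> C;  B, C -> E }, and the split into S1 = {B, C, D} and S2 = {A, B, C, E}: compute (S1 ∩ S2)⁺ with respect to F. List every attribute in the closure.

B, C, E

S1 ∩ S2 = {B, C}.
B, C → E applies, adding E
Closure: {B, C, E}.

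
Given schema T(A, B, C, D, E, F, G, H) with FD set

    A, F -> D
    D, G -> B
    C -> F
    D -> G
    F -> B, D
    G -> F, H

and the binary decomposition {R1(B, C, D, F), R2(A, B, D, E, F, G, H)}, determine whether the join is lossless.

No

Common attributes: R1 ∩ R2 = {B, D, F}.
Closure of {B, D, F}: D → G applies, adding G; G → F, H applies, adding H. So (B, D, F)⁺ = {B, D, F, G, H}.
The closure contains neither all of R1 = {B, C, D, F} nor all of R2 = {A, B, D, E, F, G, H}, so the common attributes are not a superkey of either fragment. The join is lossy.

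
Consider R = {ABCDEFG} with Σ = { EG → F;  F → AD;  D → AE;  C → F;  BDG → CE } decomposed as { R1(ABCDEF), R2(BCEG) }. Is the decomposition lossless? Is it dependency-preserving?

lossless but not dependency-preserving

Lossless test: (BCE)⁺ = {ABCDEF}, which contains all of one fragment — lossless.
Dependency preservation: the restricted closure of {EG} across the fragments never reaches {F}, so EG → F cannot be enforced without a join — not preserved.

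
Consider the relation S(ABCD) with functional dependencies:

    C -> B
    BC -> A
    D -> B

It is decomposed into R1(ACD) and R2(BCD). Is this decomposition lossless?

Common attributes: R1 ∩ R2 = {CD}.
Closure of {CD}: C → B applies, adding B; BC → A applies, adding A. So (CD)⁺ = {ABCD}.
This closure contains every attribute of R1, so R1 ∩ R2 → R1. The join is lossless.

Yes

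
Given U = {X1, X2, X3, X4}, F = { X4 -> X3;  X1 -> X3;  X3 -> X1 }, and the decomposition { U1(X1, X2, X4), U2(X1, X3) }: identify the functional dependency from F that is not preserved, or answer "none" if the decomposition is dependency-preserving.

none

X4 → X3: restricted closure across fragments reaches X3.
X1 → X3 lies within U2.
X3 → X1 lies within U2.
Every dependency is enforceable on the fragments, so the decomposition is dependency-preserving.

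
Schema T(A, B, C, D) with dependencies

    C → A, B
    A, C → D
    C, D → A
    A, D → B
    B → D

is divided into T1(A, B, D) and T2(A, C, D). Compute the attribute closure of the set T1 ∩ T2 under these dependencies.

T1 ∩ T2 = {A, D}.
A, D → B applies, adding B
Closure: {A, B, D}.

A, B, D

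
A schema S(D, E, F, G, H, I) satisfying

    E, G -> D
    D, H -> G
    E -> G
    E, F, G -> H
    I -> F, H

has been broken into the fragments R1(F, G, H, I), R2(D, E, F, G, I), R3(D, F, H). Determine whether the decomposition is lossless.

Chase test. Columns are D, E, F, G, H, I; row i has aⱼ where attribute j ∈ Ri, else bᵢⱼ.
Initial tableau (one row per fragment):
  row 1: b11 b12 a3 a4 a5 a6
  row 2: a1 a2 a3 a4 b25 a6
  row 3: a1 b32 a3 b34 a5 b36
Rows 1 and 2 agree on I; apply I→F, H and equate their F, H entries.
Rows 2 and 3 agree on D, H; apply D, H→G and equate their G entries.
Row 2 is now all distinguished symbols — the join is lossless.

Yes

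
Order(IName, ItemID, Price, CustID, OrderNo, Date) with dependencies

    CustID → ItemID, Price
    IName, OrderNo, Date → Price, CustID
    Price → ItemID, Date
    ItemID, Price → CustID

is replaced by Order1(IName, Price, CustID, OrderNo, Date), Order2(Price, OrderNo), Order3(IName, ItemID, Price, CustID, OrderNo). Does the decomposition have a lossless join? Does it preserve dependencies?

lossless and dependency-preserving

Lossless test (chase): Rows 1 and 3 agree on CustID; apply CustID→ItemID, Price and equate their ItemID, Price entries. Rows 1 and 2 agree on Price; apply Price→ItemID, Date and equate their ItemID, Date entries. Rows 1 and 3 agree on Price; apply Price→ItemID, Date and equate their ItemID, Date entries. Rows 1 and 2 agree on ItemID, Price; apply ItemID, Price→CustID and equate their CustID entries. Row 1 is now all distinguished symbols — the join is lossless.
Dependency preservation: Price → ItemID, Date is not contained in any single fragment, but the restricted closure of its left-hand side across the fragments still reaches the right-hand side; the remaining FDs each lie inside some fragment. All dependencies are preserved.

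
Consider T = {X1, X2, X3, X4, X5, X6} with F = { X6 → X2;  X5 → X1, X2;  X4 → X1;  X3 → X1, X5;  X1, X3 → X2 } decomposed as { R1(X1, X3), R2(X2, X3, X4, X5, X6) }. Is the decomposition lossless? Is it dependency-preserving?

Lossless test: (X3)⁺ = {X1, X2, X3, X5}, which contains all of one fragment — lossless.
Dependency preservation: the restricted closure of {X5} across the fragments never reaches {X1, X2}, so X5 → X1, X2 cannot be enforced without a join — not preserved.

lossless but not dependency-preserving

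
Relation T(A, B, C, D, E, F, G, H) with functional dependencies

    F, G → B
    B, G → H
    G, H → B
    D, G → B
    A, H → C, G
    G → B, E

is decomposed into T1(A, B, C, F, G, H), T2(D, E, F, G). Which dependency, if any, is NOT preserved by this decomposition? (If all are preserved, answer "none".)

F, G → B lies within T1.
B, G → H lies within T1.
G, H → B lies within T1.
D, G → B: restricted closure across fragments reaches B.
A, H → C, G lies within T1.
G → B, E: restricted closure across fragments reaches B, E.
Every dependency is enforceable on the fragments, so the decomposition is dependency-preserving.

none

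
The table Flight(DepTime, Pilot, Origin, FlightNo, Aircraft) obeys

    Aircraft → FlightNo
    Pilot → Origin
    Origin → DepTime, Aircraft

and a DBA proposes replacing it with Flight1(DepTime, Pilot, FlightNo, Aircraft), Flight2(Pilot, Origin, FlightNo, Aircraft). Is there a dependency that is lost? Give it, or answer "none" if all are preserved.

Origin → DepTime, Aircraft

Check Origin → DepTime, Aircraft: no single fragment contains all of {DepTime, Origin, Aircraft}, and the restricted closure of {Origin} across the fragments never reaches {DepTime, Aircraft}.
Aircraft → FlightNo is preserved.
Pilot → Origin is preserved.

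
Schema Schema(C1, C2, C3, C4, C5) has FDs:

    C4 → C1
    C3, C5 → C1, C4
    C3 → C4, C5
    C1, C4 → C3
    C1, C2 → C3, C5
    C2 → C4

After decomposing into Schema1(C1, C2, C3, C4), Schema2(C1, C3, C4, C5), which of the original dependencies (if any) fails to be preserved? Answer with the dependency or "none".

none

C4 → C1 lies within Schema1.
C3, C5 → C1, C4 lies within Schema2.
C3 → C4, C5 lies within Schema2.
C1, C4 → C3 lies within Schema1.
C1, C2 → C3, C5: restricted closure across fragments reaches C3, C5.
C2 → C4 lies within Schema1.
Every dependency is enforceable on the fragments, so the decomposition is dependency-preserving.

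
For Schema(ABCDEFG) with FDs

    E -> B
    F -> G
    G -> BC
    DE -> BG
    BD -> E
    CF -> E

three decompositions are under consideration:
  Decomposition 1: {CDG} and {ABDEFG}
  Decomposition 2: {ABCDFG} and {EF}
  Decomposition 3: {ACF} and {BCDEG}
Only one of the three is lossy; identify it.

Decomposition 1: common = {DG}, closure = {BCDEG} → lossless.
Decomposition 2: common = {F}, closure = {BCEFG} → lossless.
Decomposition 3: common = {C}, closure = {C} → lossy.

Decomposition 3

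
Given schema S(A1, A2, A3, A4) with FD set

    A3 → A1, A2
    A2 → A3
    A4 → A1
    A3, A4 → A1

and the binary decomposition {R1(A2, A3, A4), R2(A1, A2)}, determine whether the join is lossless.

Yes

Common attributes: R1 ∩ R2 = {A2}.
Closure of {A2}: A2 → A3 applies, adding A3; A3 → A1, A2 applies, adding A1. So (A2)⁺ = {A1, A2, A3}.
This closure contains every attribute of R2, so R1 ∩ R2 → R2. The join is lossless.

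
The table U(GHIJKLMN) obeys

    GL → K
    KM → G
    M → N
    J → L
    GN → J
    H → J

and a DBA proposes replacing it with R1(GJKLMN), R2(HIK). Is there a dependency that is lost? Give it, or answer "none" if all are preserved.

H → J

Check H → J: no single fragment contains all of {HJ}, and the restricted closure of {H} across the fragments never reaches {J}.
GL → K is preserved.
KM → G is preserved.
M → N is preserved.
J → L is preserved.
GN → J is preserved.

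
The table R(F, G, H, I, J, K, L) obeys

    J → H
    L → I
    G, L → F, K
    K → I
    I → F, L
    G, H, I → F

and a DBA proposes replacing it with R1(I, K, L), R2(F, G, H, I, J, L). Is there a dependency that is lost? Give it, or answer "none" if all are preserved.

Check G, L → F, K: no single fragment contains all of {F, G, K, L}, and the restricted closure of {G, L} across the fragments never reaches {F, K}.
J → H is preserved.
L → I is preserved.
K → I is preserved.
I → F, L is preserved.
G, H, I → F is preserved.

G, L → F, K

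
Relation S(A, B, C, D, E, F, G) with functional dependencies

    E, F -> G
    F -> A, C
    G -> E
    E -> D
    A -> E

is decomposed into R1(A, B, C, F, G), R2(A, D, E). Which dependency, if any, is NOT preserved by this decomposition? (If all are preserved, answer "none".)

G -> E

Check G → E: no single fragment contains all of {E, G}, and the restricted closure of {G} across the fragments never reaches {E}.
E, F → G is preserved.
F → A, C is preserved.
E → D is preserved.
A → E is preserved.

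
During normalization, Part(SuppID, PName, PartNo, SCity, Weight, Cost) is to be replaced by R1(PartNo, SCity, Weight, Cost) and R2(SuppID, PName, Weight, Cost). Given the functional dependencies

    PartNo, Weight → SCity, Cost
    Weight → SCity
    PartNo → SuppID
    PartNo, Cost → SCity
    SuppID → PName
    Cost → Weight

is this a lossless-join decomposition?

Common attributes: R1 ∩ R2 = {Weight, Cost}.
Closure of {Weight, Cost}: Weight → SCity applies, adding SCity. So (Weight, Cost)⁺ = {SCity, Weight, Cost}.
The closure contains neither all of R1 = {PartNo, SCity, Weight, Cost} nor all of R2 = {SuppID, PName, Weight, Cost}, so the common attributes are not a superkey of either fragment. The join is lossy.

No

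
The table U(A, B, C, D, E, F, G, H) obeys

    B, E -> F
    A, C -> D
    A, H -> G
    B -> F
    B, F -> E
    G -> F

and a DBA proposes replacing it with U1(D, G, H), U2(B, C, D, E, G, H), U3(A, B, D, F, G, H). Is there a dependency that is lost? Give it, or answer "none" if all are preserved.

A, C -> D

Check A, C → D: no single fragment contains all of {A, C, D}, and the restricted closure of {A, C} across the fragments never reaches {D}.
B, E → F is preserved.
A, H → G is preserved.
B → F is preserved.
B, F → E is preserved.
G → F is preserved.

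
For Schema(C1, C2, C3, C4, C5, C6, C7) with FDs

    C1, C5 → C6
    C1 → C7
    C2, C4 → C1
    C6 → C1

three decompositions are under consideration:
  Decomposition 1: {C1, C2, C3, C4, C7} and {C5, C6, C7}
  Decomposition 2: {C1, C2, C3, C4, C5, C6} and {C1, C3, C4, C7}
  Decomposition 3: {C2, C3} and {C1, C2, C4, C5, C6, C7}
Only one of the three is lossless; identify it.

Decomposition 2

Decomposition 1: common = {C7}, closure = {C7} → lossy.
Decomposition 2: common = {C1, C3, C4}, closure = {C1, C3, C4, C7} → lossless.
Decomposition 3: common = {C2}, closure = {C2} → lossy.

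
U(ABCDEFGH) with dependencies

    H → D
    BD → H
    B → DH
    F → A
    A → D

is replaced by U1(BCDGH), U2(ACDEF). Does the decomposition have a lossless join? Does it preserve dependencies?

lossy but dependency-preserving

Lossless test: (CD)⁺ = {CD}, which is a superkey of neither fragment — lossy.
Dependency preservation: every FD's attributes lie within a single fragment, so each can be enforced locally — preserved.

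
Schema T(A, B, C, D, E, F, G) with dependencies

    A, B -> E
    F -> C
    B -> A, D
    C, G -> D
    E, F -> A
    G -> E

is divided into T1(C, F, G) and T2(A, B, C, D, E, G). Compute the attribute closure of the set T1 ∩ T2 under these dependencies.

C, D, E, G

T1 ∩ T2 = {C, G}.
C, G → D applies, adding D
G → E applies, adding E
Closure: {C, D, E, G}.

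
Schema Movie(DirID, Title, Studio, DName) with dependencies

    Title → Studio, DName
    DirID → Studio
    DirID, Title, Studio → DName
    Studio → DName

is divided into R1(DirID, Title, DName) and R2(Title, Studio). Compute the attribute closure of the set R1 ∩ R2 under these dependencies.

R1 ∩ R2 = {Title}.
Title → Studio, DName applies, adding Studio, DName
Closure: {Title, Studio, DName}.

Title, Studio, DName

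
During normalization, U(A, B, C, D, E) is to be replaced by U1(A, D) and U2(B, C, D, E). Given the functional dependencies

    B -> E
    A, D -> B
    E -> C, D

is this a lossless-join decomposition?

No

Common attributes: U1 ∩ U2 = {D}.
No dependency enlarges {D}, so (D)⁺ = {D}.
The closure contains neither all of U1 = {A, D} nor all of U2 = {B, C, D, E}, so the common attributes are not a superkey of either fragment. The join is lossy.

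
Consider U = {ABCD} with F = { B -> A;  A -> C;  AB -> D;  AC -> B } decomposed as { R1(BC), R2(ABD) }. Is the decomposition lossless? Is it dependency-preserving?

Lossless test: (B)⁺ = {ABCD}, which contains all of one fragment — lossless.
Dependency preservation: A → C; AC → B are not contained in any single fragment, but the restricted closure of each left-hand side across the fragments still reaches the right-hand side; the remaining FDs each lie inside some fragment. All dependencies are preserved.

lossless and dependency-preserving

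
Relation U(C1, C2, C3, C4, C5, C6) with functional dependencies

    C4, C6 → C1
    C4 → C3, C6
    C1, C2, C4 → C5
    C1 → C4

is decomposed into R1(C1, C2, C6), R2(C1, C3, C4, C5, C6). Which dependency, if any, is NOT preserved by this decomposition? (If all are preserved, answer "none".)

C1, C2, C4 → C5

Check C1, C2, C4 → C5: no single fragment contains all of {C1, C2, C4, C5}, and the restricted closure of {C1, C2, C4} across the fragments never reaches {C5}.
C4, C6 → C1 is preserved.
C4 → C3, C6 is preserved.
C1 → C4 is preserved.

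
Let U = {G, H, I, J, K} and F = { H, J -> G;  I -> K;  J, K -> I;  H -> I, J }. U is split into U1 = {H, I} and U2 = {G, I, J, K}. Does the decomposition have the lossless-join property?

No

Common attributes: U1 ∩ U2 = {I}.
Closure of {I}: I → K applies, adding K. So (I)⁺ = {I, K}.
The closure contains neither all of U1 = {H, I} nor all of U2 = {G, I, J, K}, so the common attributes are not a superkey of either fragment. The join is lossy.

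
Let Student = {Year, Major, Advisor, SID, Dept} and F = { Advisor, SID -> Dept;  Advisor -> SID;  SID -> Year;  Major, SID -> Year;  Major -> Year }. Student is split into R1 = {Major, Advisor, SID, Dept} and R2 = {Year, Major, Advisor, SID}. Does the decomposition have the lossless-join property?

Common attributes: R1 ∩ R2 = {Major, Advisor, SID}.
Closure of {Major, Advisor, SID}: Advisor, SID → Dept applies, adding Dept; SID → Year applies, adding Year. So (Major, Advisor, SID)⁺ = {Year, Major, Advisor, SID, Dept}.
This closure contains every attribute of R1, so R1 ∩ R2 → R1. The join is lossless.

Yes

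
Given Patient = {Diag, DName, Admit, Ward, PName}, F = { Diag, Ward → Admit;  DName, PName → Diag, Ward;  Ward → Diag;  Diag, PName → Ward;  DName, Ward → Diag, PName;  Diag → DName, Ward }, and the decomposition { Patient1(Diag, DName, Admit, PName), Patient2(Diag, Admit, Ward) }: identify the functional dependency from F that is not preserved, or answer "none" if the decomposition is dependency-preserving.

Diag, Ward → Admit lies within Patient2.
DName, PName → Diag, Ward: restricted closure across fragments reaches Diag, Ward.
Ward → Diag lies within Patient2.
Diag, PName → Ward: restricted closure across fragments reaches Ward.
DName, Ward → Diag, PName: restricted closure across fragments reaches Diag, PName.
Diag → DName, Ward: restricted closure across fragments reaches DName, Ward.
Every dependency is enforceable on the fragments, so the decomposition is dependency-preserving.

none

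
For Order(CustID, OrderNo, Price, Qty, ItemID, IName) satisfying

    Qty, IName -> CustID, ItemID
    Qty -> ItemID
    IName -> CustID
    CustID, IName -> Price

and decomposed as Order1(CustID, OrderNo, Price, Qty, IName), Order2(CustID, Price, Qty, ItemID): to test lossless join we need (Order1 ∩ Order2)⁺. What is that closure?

CustID, Price, Qty, ItemID

Order1 ∩ Order2 = {CustID, Price, Qty}.
Qty → ItemID applies, adding ItemID
Closure: {CustID, Price, Qty, ItemID}.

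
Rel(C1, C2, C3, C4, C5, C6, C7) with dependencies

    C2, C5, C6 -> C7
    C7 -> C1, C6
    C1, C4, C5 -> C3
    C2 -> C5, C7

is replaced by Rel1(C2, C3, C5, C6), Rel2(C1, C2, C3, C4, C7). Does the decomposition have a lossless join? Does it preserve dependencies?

lossless but not dependency-preserving

Lossless test: (C2, C3)⁺ = {C1, C2, C3, C5, C6, C7}, which contains all of one fragment — lossless.
Dependency preservation: the restricted closure of {C7} across the fragments never reaches {C1, C6}, so C7 → C1, C6 cannot be enforced without a join — not preserved.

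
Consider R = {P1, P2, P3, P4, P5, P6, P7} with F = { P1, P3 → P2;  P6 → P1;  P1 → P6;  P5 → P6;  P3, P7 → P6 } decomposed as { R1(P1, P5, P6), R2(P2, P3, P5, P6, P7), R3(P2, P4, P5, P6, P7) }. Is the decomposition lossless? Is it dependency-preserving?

lossy but dependency-preserving

Lossless test (chase): Rows 1 and 2 agree on P6; apply P6→P1 and equate their P1 entries. Rows 1 and 3 agree on P6; apply P6→P1 and equate their P1 entries. No row becomes fully distinguished — the join is lossy.
Dependency preservation: P1, P3 → P2 is not contained in any single fragment, but the restricted closure of its left-hand side across the fragments still reaches the right-hand side; the remaining FDs each lie inside some fragment. All dependencies are preserved.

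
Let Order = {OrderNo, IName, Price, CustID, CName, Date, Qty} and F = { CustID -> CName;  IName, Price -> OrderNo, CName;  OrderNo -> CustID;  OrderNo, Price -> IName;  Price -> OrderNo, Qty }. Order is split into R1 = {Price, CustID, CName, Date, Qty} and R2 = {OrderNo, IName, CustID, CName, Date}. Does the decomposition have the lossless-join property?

Common attributes: R1 ∩ R2 = {CustID, CName, Date}.
No dependency enlarges {CustID, CName, Date}, so (CustID, CName, Date)⁺ = {CustID, CName, Date}.
The closure contains neither all of R1 = {Price, CustID, CName, Date, Qty} nor all of R2 = {OrderNo, IName, CustID, CName, Date}, so the common attributes are not a superkey of either fragment. The join is lossy.

No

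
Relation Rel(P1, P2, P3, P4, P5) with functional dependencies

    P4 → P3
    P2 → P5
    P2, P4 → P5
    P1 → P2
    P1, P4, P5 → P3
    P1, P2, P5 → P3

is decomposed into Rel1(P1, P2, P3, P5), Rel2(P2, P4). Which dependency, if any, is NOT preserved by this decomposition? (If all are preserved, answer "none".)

P4 → P3

Check P4 → P3: no single fragment contains all of {P3, P4}, and the restricted closure of {P4} across the fragments never reaches {P3}.
P2 → P5 is preserved.
P2, P4 → P5 is preserved.
P1 → P2 is preserved.
P1, P4, P5 → P3 is preserved.
P1, P2, P5 → P3 is preserved.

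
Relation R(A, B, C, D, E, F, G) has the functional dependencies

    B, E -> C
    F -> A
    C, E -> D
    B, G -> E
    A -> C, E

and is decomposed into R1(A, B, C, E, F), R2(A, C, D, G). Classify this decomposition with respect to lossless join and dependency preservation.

Lossless test: (A, C)⁺ = {A, C, D, E}, which is a superkey of neither fragment — lossy.
Dependency preservation: the restricted closure of {C, E} across the fragments never reaches {D}, so C, E → D cannot be enforced without a join — not preserved.

lossy and not dependency-preserving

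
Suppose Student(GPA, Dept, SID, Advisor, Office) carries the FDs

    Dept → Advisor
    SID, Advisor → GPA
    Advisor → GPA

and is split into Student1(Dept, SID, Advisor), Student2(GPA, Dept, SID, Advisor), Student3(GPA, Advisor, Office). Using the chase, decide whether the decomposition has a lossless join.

Chase test. Columns are GPA, Dept, SID, Advisor, Office; row i has aⱼ where attribute j ∈ Studenti, else bᵢⱼ.
Initial tableau (one row per fragment):
  row 1: b11 a2 a3 a4 b15
  row 2: a1 a2 a3 a4 b25
  row 3: a1 b32 b33 a4 a5
Rows 1 and 2 agree on SID, Advisor; apply SID, Advisor→GPA and equate their GPA entries.
No row becomes fully distinguished — the join is lossy.

No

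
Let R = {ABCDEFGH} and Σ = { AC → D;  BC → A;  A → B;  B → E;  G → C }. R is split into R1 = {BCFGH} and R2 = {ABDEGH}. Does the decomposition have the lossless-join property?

Yes

Common attributes: R1 ∩ R2 = {BGH}.
Closure of {BGH}: B → E applies, adding E; G → C applies, adding C; BC → A applies, adding A; AC → D applies, adding D. So (BGH)⁺ = {ABCDEGH}.
This closure contains every attribute of R2, so R1 ∩ R2 → R2. The join is lossless.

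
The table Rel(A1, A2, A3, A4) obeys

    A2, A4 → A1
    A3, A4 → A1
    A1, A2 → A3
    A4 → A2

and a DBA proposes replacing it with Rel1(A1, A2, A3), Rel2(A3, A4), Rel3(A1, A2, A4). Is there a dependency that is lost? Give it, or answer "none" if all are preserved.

none

A2, A4 → A1 lies within Rel3.
A3, A4 → A1: restricted closure across fragments reaches A1.
A1, A2 → A3 lies within Rel1.
A4 → A2 lies within Rel3.
Every dependency is enforceable on the fragments, so the decomposition is dependency-preserving.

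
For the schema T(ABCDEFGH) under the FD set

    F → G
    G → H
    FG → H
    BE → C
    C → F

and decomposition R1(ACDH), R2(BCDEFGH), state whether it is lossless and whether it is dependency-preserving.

lossy but dependency-preserving

Lossless test: (CDH)⁺ = {CDFGH}, which is a superkey of neither fragment — lossy.
Dependency preservation: every FD's attributes lie within a single fragment, so each can be enforced locally — preserved.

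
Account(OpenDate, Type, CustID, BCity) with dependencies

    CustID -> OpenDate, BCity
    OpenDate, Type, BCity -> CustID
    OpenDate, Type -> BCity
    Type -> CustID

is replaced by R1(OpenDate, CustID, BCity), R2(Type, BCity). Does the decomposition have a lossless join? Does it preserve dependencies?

lossy and not dependency-preserving

Lossless test: (BCity)⁺ = {BCity}, which is a superkey of neither fragment — lossy.
Dependency preservation: the restricted closure of {OpenDate, Type, BCity} across the fragments never reaches {CustID}, so OpenDate, Type, BCity → CustID cannot be enforced without a join — not preserved.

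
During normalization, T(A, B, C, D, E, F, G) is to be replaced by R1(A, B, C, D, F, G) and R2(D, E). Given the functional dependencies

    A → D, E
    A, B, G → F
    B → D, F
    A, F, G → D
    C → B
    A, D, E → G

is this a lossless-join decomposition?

No

Common attributes: R1 ∩ R2 = {D}.
No dependency enlarges {D}, so (D)⁺ = {D}.
The closure contains neither all of R1 = {A, B, C, D, F, G} nor all of R2 = {D, E}, so the common attributes are not a superkey of either fragment. The join is lossy.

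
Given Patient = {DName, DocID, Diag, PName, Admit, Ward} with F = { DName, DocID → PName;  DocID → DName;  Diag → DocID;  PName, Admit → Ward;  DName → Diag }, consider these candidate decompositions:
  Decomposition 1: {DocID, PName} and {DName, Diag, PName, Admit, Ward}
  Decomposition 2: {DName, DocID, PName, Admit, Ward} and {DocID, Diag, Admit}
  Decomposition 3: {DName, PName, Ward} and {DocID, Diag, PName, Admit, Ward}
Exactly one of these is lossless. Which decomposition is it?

Decomposition 1: common = {PName}, closure = {PName} → lossy.
Decomposition 2: common = {DocID, Admit}, closure = {DName, DocID, Diag, PName, Admit, Ward} → lossless.
Decomposition 3: common = {PName, Ward}, closure = {PName, Ward} → lossy.

Decomposition 2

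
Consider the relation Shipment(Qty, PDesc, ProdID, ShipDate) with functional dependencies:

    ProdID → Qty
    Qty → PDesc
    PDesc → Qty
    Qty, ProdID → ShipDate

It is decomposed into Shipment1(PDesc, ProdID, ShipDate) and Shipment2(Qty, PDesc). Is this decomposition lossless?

Yes

Common attributes: Shipment1 ∩ Shipment2 = {PDesc}.
Closure of {PDesc}: PDesc → Qty applies, adding Qty. So (PDesc)⁺ = {Qty, PDesc}.
This closure contains every attribute of Shipment2, so Shipment1 ∩ Shipment2 → Shipment2. The join is lossless.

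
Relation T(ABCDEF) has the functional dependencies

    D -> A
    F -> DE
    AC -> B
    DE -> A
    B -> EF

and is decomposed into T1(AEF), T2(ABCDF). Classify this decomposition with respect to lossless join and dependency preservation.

Lossless test: (AF)⁺ = {ADEF}, which contains all of one fragment — lossless.
Dependency preservation: F → DE; DE → A; B → EF are not contained in any single fragment, but the restricted closure of each left-hand side across the fragments still reaches the right-hand side; the remaining FDs each lie inside some fragment. All dependencies are preserved.

lossless and dependency-preserving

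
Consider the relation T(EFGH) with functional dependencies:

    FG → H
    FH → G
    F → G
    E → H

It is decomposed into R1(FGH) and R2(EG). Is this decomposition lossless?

No

Common attributes: R1 ∩ R2 = {G}.
No dependency enlarges {G}, so (G)⁺ = {G}.
The closure contains neither all of R1 = {FGH} nor all of R2 = {EG}, so the common attributes are not a superkey of either fragment. The join is lossy.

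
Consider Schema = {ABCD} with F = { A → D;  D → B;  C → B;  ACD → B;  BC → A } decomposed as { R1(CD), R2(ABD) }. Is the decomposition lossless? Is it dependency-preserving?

lossy and not dependency-preserving

Lossless test: (D)⁺ = {BD}, which is a superkey of neither fragment — lossy.
Dependency preservation: the restricted closure of {BC} across the fragments never reaches {A}, so BC → A cannot be enforced without a join — not preserved.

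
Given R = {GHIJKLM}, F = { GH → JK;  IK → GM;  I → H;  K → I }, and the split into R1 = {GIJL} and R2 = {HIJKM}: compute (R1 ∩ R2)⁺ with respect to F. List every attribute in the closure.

HIJ

R1 ∩ R2 = {IJ}.
I → H applies, adding H
Closure: {HIJ}.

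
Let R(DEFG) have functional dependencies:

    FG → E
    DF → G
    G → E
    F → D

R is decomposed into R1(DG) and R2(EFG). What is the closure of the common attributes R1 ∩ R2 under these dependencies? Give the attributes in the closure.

R1 ∩ R2 = {G}.
G → E applies, adding E
Closure: {EG}.

EG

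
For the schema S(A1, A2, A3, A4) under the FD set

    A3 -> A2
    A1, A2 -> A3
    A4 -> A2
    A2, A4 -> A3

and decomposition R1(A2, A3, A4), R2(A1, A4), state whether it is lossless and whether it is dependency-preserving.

lossless but not dependency-preserving

Lossless test: (A4)⁺ = {A2, A3, A4}, which contains all of one fragment — lossless.
Dependency preservation: the restricted closure of {A1, A2} across the fragments never reaches {A3}, so A1, A2 → A3 cannot be enforced without a join — not preserved.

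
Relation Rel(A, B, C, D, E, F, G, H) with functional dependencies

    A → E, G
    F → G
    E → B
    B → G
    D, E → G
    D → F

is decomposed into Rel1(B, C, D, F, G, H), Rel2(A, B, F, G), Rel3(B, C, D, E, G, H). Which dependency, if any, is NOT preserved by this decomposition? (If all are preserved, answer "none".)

A → E, G

Check A → E, G: no single fragment contains all of {A, E, G}, and the restricted closure of {A} across the fragments never reaches {E, G}.
F → G is preserved.
E → B is preserved.
B → G is preserved.
D, E → G is preserved.
D → F is preserved.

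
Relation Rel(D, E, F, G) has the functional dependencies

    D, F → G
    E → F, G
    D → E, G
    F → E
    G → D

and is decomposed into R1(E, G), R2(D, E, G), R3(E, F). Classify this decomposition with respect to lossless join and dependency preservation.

Lossless test (chase): Rows 1 and 2 agree on E; apply E→F, G and equate their F, G entries. Rows 1 and 3 agree on E; apply E→F, G and equate their F, G entries. Rows 1 and 2 agree on G; apply G→D and equate their D entries. Rows 1 and 3 agree on G; apply G→D and equate their D entries. Row 1 is now all distinguished symbols — the join is lossless.
Dependency preservation: D, F → G; E → F, G are not contained in any single fragment, but the restricted closure of each left-hand side across the fragments still reaches the right-hand side; the remaining FDs each lie inside some fragment. All dependencies are preserved.

lossless and dependency-preserving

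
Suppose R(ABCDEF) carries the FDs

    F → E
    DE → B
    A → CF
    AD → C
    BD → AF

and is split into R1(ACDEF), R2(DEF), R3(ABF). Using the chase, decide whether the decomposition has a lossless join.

Chase test. Columns are ABCDEF; row i has aⱼ where attribute j ∈ Ri, else bᵢⱼ.
Initial tableau (one row per fragment):
  row 1: a1 b12 a3 a4 a5 a6
  row 2: b21 b22 b23 a4 a5 a6
  row 3: a1 a2 b33 b34 b35 a6
Rows 1 and 3 agree on F; apply F→E and equate their E entries.
Rows 1 and 2 agree on DE; apply DE→B and equate their B entries.
Rows 1 and 3 agree on A; apply A→CF and equate their CF entries.
Rows 1 and 2 agree on BD; apply BD→AF and equate their AF entries.
Rows 1 and 2 agree on A; apply A→CF and equate their CF entries.
No row becomes fully distinguished — the join is lossy.

No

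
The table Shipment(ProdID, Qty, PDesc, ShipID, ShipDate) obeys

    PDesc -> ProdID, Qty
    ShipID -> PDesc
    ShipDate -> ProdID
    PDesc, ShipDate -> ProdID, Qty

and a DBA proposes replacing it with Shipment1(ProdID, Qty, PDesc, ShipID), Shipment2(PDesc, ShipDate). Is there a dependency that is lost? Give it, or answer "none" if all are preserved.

ShipDate -> ProdID

Check ShipDate → ProdID: no single fragment contains all of {ProdID, ShipDate}, and the restricted closure of {ShipDate} across the fragments never reaches {ProdID}.
PDesc → ProdID, Qty is preserved.
ShipID → PDesc is preserved.
PDesc, ShipDate → ProdID, Qty is preserved.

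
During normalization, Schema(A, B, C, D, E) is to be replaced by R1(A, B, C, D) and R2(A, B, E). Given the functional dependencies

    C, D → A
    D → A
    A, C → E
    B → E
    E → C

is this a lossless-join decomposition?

Common attributes: R1 ∩ R2 = {A, B}.
Closure of {A, B}: B → E applies, adding E; E → C applies, adding C. So (A, B)⁺ = {A, B, C, E}.
This closure contains every attribute of R2, so R1 ∩ R2 → R2. The join is lossless.

Yes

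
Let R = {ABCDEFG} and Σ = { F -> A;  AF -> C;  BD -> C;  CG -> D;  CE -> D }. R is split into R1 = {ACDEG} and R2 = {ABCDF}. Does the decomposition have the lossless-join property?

No

Common attributes: R1 ∩ R2 = {ACD}.
No dependency enlarges {ACD}, so (ACD)⁺ = {ACD}.
The closure contains neither all of R1 = {ACDEG} nor all of R2 = {ABCDF}, so the common attributes are not a superkey of either fragment. The join is lossy.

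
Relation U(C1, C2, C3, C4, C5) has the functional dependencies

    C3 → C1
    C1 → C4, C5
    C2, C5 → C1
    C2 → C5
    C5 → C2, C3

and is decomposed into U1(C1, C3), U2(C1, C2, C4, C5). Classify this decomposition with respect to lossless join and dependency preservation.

lossless and dependency-preserving

Lossless test: (C1)⁺ = {C1, C2, C3, C4, C5}, which contains all of one fragment — lossless.
Dependency preservation: C5 → C2, C3 is not contained in any single fragment, but the restricted closure of its left-hand side across the fragments still reaches the right-hand side; the remaining FDs each lie inside some fragment. All dependencies are preserved.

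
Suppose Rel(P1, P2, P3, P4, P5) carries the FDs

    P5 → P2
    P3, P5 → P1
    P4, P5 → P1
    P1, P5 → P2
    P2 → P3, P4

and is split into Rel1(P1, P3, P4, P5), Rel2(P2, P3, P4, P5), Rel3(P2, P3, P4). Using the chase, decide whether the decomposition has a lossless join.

Chase test. Columns are P1, P2, P3, P4, P5; row i has aⱼ where attribute j ∈ Reli, else bᵢⱼ.
Initial tableau (one row per fragment):
  row 1: a1 b12 a3 a4 a5
  row 2: b21 a2 a3 a4 a5
  row 3: b31 a2 a3 a4 b35
Rows 1 and 2 agree on P5; apply P5→P2 and equate their P2 entries.
Rows 1 and 2 agree on P3, P5; apply P3, P5→P1 and equate their P1 entries.
Row 1 is now all distinguished symbols — the join is lossless.

Yes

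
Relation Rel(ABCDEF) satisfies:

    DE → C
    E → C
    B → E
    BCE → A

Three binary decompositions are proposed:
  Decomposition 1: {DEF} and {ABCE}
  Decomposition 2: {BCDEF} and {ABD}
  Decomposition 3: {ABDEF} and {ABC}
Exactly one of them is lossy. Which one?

Decomposition 1: common = {E}, closure = {CE} → lossy.
Decomposition 2: common = {BD}, closure = {ABCDE} → lossless.
Decomposition 3: common = {AB}, closure = {ABCE} → lossless.

Decomposition 1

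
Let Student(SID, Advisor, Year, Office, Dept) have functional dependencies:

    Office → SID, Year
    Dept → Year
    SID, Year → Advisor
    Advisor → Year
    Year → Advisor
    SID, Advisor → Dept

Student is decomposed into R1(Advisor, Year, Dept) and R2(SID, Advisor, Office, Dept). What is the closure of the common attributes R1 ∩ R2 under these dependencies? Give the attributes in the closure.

R1 ∩ R2 = {Advisor, Dept}.
Dept → Year applies, adding Year
Closure: {Advisor, Year, Dept}.

Advisor, Year, Dept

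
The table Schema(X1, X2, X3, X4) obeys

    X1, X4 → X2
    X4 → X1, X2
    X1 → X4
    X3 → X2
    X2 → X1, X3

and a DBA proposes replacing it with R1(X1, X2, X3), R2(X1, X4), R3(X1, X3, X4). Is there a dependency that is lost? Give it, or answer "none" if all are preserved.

none

X1, X4 → X2: restricted closure across fragments reaches X2.
X4 → X1, X2: restricted closure across fragments reaches X1, X2.
X1 → X4 lies within R2.
X3 → X2 lies within R1.
X2 → X1, X3 lies within R1.
Every dependency is enforceable on the fragments, so the decomposition is dependency-preserving.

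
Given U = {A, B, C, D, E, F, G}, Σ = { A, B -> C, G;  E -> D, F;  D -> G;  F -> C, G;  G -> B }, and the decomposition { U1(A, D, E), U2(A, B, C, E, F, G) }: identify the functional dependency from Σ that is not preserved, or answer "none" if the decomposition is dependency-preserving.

D -> G

Check D → G: no single fragment contains all of {D, G}, and the restricted closure of {D} across the fragments never reaches {G}.
A, B → C, G is preserved.
E → D, F is preserved.
F → C, G is preserved.
G → B is preserved.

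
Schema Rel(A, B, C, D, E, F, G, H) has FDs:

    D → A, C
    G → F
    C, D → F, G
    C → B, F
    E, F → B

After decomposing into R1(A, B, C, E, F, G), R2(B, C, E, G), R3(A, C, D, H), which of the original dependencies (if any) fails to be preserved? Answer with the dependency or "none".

C, D → F, G

Check C, D → F, G: no single fragment contains all of {C, D, F, G}, and the restricted closure of {C, D} across the fragments never reaches {F, G}.
D → A, C is preserved.
G → F is preserved.
C → B, F is preserved.
E, F → B is preserved.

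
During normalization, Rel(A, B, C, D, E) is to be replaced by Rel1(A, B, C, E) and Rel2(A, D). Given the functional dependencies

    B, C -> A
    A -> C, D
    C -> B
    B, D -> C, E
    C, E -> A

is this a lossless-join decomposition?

Common attributes: Rel1 ∩ Rel2 = {A}.
Closure of {A}: A → C, D applies, adding C, D; C → B applies, adding B; B, D → C, E applies, adding E. So (A)⁺ = {A, B, C, D, E}.
This closure contains every attribute of Rel1, so Rel1 ∩ Rel2 → Rel1. The join is lossless.

Yes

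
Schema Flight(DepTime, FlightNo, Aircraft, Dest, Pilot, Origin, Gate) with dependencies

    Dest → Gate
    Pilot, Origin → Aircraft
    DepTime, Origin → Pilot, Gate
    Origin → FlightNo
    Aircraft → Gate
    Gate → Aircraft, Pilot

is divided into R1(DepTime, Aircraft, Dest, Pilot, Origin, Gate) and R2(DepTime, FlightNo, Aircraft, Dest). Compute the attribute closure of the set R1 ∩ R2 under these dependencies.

DepTime, Aircraft, Dest, Pilot, Gate

R1 ∩ R2 = {DepTime, Aircraft, Dest}.
Dest → Gate applies, adding Gate
Gate → Aircraft, Pilot applies, adding Pilot
Closure: {DepTime, Aircraft, Dest, Pilot, Gate}.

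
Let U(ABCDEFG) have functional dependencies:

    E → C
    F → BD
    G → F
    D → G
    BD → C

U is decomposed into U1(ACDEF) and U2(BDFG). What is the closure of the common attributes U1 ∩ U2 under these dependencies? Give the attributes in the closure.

U1 ∩ U2 = {DF}.
F → BD applies, adding B
D → G applies, adding G
BD → C applies, adding C
Closure: {BCDFG}.

BCDFG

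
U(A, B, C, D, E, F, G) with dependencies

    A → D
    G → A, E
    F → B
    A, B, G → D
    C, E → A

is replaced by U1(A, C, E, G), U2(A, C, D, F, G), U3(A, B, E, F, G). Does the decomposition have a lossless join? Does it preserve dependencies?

lossless and dependency-preserving

Lossless test (chase): Rows 1 and 2 agree on A; apply A→D and equate their D entries. Rows 1 and 3 agree on A; apply A→D and equate their D entries. Rows 1 and 2 agree on G; apply G→A, E and equate their A, E entries. Rows 2 and 3 agree on F; apply F→B and equate their B entries. Row 2 is now all distinguished symbols — the join is lossless.
Dependency preservation: A, B, G → D is not contained in any single fragment, but the restricted closure of its left-hand side across the fragments still reaches the right-hand side; the remaining FDs each lie inside some fragment. All dependencies are preserved.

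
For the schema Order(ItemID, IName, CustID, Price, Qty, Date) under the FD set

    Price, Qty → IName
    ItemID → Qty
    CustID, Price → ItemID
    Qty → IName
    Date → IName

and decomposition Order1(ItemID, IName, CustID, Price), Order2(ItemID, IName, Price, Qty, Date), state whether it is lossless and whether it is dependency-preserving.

Lossless test: (ItemID, IName, Price)⁺ = {ItemID, IName, Price, Qty}, which is a superkey of neither fragment — lossy.
Dependency preservation: every FD's attributes lie within a single fragment, so each can be enforced locally — preserved.

lossy but dependency-preserving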